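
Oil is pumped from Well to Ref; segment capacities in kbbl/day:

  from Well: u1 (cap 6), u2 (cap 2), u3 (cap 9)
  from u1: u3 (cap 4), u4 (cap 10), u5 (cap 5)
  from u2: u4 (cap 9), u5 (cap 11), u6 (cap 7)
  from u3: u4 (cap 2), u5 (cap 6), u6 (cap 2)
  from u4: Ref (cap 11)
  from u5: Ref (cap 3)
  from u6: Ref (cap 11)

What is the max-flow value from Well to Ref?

Augment Well→u1→u4→Ref: bottleneck 6, flow now 6.
Augment Well→u2→u4→Ref: bottleneck 2, flow now 8.
Augment Well→u3→u4→Ref: bottleneck 2, flow now 10.
Augment Well→u3→u5→Ref: bottleneck 3, flow now 13.
Augment Well→u3→u6→Ref: bottleneck 2, flow now 15.
No augmenting path remains; maximum flow = 15.
In the residual graph, reachable from Well: {Well, u3, u5}.
Min-cut edges: Well→u1 (6), Well→u2 (2), u3→u4 (2), u3→u6 (2), u5→Ref (3); capacity 6 + 2 + 2 + 2 + 3 = 15.
This cut is saturated, so no flow can exceed 15.

15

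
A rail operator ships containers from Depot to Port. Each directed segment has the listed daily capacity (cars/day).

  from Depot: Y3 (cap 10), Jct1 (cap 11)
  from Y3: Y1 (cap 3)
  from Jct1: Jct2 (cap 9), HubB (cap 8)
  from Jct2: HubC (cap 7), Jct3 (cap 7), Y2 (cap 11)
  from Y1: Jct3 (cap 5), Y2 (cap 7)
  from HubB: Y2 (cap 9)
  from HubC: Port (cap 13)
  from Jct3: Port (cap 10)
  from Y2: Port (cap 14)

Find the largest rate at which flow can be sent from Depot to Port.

Augment Depot→Y3→Y1→Jct3→Port: bottleneck 3, flow now 3.
Augment Depot→Jct1→Jct2→HubC→Port: bottleneck 7, flow now 10.
Augment Depot→Jct1→Jct2→Jct3→Port: bottleneck 2, flow now 12.
Augment Depot→Jct1→HubB→Y2→Port: bottleneck 2, flow now 14.
No augmenting path remains; maximum flow = 14.
In the residual graph, reachable from Depot: {Depot, Y3}.
Min-cut edges: Depot→Jct1 (11), Y3→Y1 (3); capacity 11 + 3 = 14.
This cut is saturated, so no flow can exceed 14.

14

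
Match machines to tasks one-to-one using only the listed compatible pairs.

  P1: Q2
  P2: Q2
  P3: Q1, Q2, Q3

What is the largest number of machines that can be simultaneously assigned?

Unit-capacity flow: source→left, listed edges, right→sink; max matching = max flow.
Augmenting path P1→Q2 (+1); matched 1.
Augmenting path P3→Q1 (+1); matched 2.
No augmenting path remains; maximum matching = 2.
König certificate: {P3, Q2} is a vertex cover of size 2 (every listed pair touches it), so no matching can be larger.

2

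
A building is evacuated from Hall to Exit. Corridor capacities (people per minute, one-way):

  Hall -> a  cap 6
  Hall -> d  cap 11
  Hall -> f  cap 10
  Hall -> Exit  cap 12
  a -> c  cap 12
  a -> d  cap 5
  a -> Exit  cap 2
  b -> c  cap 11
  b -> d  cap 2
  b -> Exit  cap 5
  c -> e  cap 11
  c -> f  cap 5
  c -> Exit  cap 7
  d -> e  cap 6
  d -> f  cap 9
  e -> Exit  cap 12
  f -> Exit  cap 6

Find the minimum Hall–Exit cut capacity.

30

Augment Hall→Exit: bottleneck 12, flow now 12.
Augment Hall→a→Exit: bottleneck 2, flow now 14.
Augment Hall→f→Exit: bottleneck 6, flow now 20.
Augment Hall→a→c→Exit: bottleneck 4, flow now 24.
Augment Hall→d→e→Exit: bottleneck 6, flow now 30.
No augmenting path remains; maximum flow = 30.
By max-flow min-cut, the minimum cut capacity equals the max flow.
In the residual graph, reachable from Hall: {Hall, d, f}.
Min-cut edges: Hall→a (6), Hall→Exit (12), d→e (6), f→Exit (6); capacity 6 + 12 + 6 + 6 = 30.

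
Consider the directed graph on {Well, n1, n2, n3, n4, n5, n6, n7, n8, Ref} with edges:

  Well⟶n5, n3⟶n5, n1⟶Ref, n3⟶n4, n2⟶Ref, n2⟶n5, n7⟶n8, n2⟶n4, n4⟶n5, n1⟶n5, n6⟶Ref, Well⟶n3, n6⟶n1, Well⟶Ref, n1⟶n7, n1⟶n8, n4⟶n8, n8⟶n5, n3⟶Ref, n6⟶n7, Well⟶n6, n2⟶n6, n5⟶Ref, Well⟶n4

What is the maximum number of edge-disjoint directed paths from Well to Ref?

4

Assign every edge capacity 1; by Menger, the answer equals the max flow.
Path Well→Ref (+1); total 1.
Path Well→n3→Ref (+1); total 2.
Path Well→n5→Ref (+1); total 3.
Path Well→n6→Ref (+1); total 4.
No residual Well→Ref path; max flow = 4.
Certifying cut of size 4: {Well→Ref, Well→n3, Well→n6, n5→Ref}.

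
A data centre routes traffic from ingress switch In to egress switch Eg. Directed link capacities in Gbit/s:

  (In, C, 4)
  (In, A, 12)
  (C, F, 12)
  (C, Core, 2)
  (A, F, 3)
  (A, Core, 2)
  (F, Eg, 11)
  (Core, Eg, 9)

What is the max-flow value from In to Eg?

9

Augment In→C→F→Eg: bottleneck 4, flow now 4.
Augment In→A→F→Eg: bottleneck 3, flow now 7.
Augment In→A→Core→Eg: bottleneck 2, flow now 9.
No augmenting path remains; maximum flow = 9.
In the residual graph, reachable from In: {In, A}.
Min-cut edges: In→C (4), A→F (3), A→Core (2); capacity 4 + 3 + 2 = 9.
This cut is saturated, so no flow can exceed 9.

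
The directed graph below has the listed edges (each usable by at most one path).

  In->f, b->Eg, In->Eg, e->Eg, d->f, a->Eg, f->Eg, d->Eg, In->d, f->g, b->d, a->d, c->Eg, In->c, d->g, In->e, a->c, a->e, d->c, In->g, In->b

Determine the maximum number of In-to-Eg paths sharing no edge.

Assign every edge capacity 1; by Menger, the answer equals the max flow.
Path In→Eg (+1); total 1.
Path In→b→Eg (+1); total 2.
Path In→c→Eg (+1); total 3.
Path In→d→Eg (+1); total 4.
Path In→e→Eg (+1); total 5.
Path In→f→Eg (+1); total 6.
No residual In→Eg path; max flow = 6.
Certifying cut of size 6: {In→Eg, In→b, In→c, In→d, In→e, In→f}.

6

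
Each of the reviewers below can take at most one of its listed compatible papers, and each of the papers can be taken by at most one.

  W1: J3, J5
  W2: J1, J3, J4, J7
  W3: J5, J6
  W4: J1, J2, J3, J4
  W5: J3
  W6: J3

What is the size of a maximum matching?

Unit-capacity flow: source→left, listed edges, right→sink; max matching = max flow.
Augmenting path W1→J3 (+1); matched 1.
Augmenting path W2→J1 (+1); matched 2.
Augmenting path W3→J5 (+1); matched 3.
Augmenting path W4→J2 (+1); matched 4.
Augmenting path W5→J3→W1→J5→W3→J6 (+1); matched 5.
No augmenting path remains; maximum matching = 5.
König certificate: {W1, W2, W3, W4, J3} is a vertex cover of size 5 (every listed pair touches it), so no matching can be larger.

5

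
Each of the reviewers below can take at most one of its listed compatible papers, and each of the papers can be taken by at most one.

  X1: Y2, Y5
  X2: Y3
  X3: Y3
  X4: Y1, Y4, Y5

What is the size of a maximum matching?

3

Unit-capacity flow: source→left, listed edges, right→sink; max matching = max flow.
Augmenting path X1→Y2 (+1); matched 1.
Augmenting path X2→Y3 (+1); matched 2.
Augmenting path X4→Y1 (+1); matched 3.
No augmenting path remains; maximum matching = 3.
König certificate: {X1, X4, Y3} is a vertex cover of size 3 (every listed pair touches it), so no matching can be larger.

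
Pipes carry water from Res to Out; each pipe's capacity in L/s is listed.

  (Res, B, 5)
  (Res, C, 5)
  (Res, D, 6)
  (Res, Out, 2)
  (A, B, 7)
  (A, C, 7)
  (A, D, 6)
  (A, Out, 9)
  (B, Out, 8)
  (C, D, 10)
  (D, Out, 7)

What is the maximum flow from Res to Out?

14

Augment Res→Out: bottleneck 2, flow now 2.
Augment Res→B→Out: bottleneck 5, flow now 7.
Augment Res→D→Out: bottleneck 6, flow now 13.
Augment Res→C→D→Out: bottleneck 1, flow now 14.
No augmenting path remains; maximum flow = 14.
In the residual graph, reachable from Res: {Res, C, D}.
Min-cut edges: Res→B (5), Res→Out (2), D→Out (7); capacity 5 + 2 + 7 = 14.
This cut is saturated, so no flow can exceed 14.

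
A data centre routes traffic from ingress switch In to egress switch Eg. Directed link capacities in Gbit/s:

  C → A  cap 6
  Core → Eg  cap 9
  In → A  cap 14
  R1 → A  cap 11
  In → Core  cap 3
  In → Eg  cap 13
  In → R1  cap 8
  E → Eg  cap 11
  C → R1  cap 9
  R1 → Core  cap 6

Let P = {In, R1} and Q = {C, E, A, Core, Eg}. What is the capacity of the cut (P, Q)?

47

Edges leaving {In, R1}: In→A (14), In→Core (3), In→Eg (13), R1→A (11), R1→Core (6).
Cut capacity = 14 + 3 + 13 + 11 + 6 = 47.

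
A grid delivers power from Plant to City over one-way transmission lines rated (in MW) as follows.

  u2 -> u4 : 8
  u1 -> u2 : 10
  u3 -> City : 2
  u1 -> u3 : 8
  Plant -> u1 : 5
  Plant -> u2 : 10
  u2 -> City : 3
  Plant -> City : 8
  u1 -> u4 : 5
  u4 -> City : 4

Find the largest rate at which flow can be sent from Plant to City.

Augment Plant→City: bottleneck 8, flow now 8.
Augment Plant→u2→City: bottleneck 3, flow now 11.
Augment Plant→u1→u3→City: bottleneck 2, flow now 13.
Augment Plant→u1→u4→City: bottleneck 3, flow now 16.
Augment Plant→u2→u4→City: bottleneck 1, flow now 17.
No augmenting path remains; maximum flow = 17.
In the residual graph, reachable from Plant: {Plant, u1, u2, u3, u4}.
Min-cut edges: Plant→City (8), u2→City (3), u3→City (2), u4→City (4); capacity 8 + 3 + 2 + 4 = 17.
This cut is saturated, so no flow can exceed 17.

17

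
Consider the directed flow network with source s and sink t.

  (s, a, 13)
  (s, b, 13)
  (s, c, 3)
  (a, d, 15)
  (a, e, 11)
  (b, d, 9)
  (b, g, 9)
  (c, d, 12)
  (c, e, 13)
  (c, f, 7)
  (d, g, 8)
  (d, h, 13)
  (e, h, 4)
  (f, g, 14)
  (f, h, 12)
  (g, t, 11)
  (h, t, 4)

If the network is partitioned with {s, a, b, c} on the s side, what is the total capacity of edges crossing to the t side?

Edges leaving {s, a, b, c}: a→d (15), a→e (11), b→d (9), b→g (9), c→d (12), c→e (13), c→f (7).
Cut capacity = 15 + 11 + 9 + 9 + 12 + 13 + 7 = 76.

76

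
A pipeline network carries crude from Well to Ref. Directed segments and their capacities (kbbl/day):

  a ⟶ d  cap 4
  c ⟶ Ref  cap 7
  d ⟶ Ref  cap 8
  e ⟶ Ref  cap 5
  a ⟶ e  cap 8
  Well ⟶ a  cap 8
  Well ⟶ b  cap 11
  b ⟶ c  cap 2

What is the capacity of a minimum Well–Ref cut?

Augment Well→a→d→Ref: bottleneck 4, flow now 4.
Augment Well→a→e→Ref: bottleneck 4, flow now 8.
Augment Well→b→c→Ref: bottleneck 2, flow now 10.
No augmenting path remains; maximum flow = 10.
By max-flow min-cut, the minimum cut capacity equals the max flow.
In the residual graph, reachable from Well: {Well, b}.
Min-cut edges: Well→a (8), b→c (2); capacity 8 + 2 = 10.

10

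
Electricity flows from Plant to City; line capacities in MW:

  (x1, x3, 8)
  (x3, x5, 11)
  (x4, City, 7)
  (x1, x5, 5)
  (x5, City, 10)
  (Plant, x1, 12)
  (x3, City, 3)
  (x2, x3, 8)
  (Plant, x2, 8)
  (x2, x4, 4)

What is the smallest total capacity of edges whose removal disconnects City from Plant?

17

Augment Plant→x1→x3→City: bottleneck 3, flow now 3.
Augment Plant→x1→x5→City: bottleneck 5, flow now 8.
Augment Plant→x2→x4→City: bottleneck 4, flow now 12.
Augment Plant→x1→x3→x5→City: bottleneck 4, flow now 16.
Augment Plant→x2→x3→x5→City: bottleneck 1, flow now 17.
No augmenting path remains; maximum flow = 17.
By max-flow min-cut, the minimum cut capacity equals the max flow.
In the residual graph, reachable from Plant: {Plant, x1, x2, x3, x5}.
Min-cut edges: x2→x4 (4), x3→City (3), x5→City (10); capacity 4 + 3 + 10 = 17.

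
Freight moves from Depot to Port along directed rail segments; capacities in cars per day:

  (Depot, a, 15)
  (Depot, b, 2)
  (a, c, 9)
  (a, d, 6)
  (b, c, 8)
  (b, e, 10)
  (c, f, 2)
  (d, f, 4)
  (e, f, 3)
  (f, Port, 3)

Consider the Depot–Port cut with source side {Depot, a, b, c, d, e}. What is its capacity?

9

Edges leaving {Depot, a, b, c, d, e}: c→f (2), d→f (4), e→f (3).
Cut capacity = 2 + 4 + 3 = 9.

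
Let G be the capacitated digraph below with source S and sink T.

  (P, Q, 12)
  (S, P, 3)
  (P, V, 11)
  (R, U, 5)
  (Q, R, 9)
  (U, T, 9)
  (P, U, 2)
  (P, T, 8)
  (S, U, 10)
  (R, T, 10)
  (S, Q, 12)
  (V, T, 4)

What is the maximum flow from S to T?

Augment S→P→T: bottleneck 3, flow now 3.
Augment S→U→T: bottleneck 9, flow now 12.
Augment S→Q→R→T: bottleneck 9, flow now 21.
No augmenting path remains; maximum flow = 21.
In the residual graph, reachable from S: {S, Q, U}.
Min-cut edges: S→P (3), Q→R (9), U→T (9); capacity 3 + 9 + 9 = 21.
This cut is saturated, so no flow can exceed 21.

21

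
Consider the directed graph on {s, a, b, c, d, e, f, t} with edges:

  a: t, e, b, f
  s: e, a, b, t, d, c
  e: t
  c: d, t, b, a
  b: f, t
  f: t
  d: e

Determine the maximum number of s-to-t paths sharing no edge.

Assign every edge capacity 1; by Menger, the answer equals the max flow.
Path s→t (+1); total 1.
Path s→a→t (+1); total 2.
Path s→b→t (+1); total 3.
Path s→c→t (+1); total 4.
Path s→e→t (+1); total 5.
No residual s→t path; max flow = 5.
Certifying cut of size 5: {e→t, s→a, s→b, s→c, s→t}.

5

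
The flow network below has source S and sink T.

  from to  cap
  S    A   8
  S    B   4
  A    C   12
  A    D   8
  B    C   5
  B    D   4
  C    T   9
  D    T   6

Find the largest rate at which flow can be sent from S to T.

Augment S→A→C→T: bottleneck 8, flow now 8.
Augment S→B→C→T: bottleneck 1, flow now 9.
Augment S→B→D→T: bottleneck 3, flow now 12.
No augmenting path remains; maximum flow = 12.
In the residual graph, reachable from S: {S}.
Min-cut edges: S→A (8), S→B (4); capacity 8 + 4 = 12.
This cut is saturated, so no flow can exceed 12.

12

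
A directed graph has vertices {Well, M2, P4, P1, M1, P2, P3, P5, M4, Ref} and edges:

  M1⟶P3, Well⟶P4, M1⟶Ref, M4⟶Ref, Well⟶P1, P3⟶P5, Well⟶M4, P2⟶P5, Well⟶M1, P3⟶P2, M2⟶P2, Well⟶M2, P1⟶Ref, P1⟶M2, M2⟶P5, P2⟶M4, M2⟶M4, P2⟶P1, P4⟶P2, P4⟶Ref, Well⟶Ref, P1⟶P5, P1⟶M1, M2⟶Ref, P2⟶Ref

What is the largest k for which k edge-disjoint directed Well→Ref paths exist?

6

Assign every edge capacity 1; by Menger, the answer equals the max flow.
Path Well→Ref (+1); total 1.
Path Well→M2→Ref (+1); total 2.
Path Well→P4→Ref (+1); total 3.
Path Well→P1→Ref (+1); total 4.
Path Well→M1→Ref (+1); total 5.
Path Well→M4→Ref (+1); total 6.
No residual Well→Ref path; max flow = 6.
Certifying cut of size 6: {Well→M1, Well→M2, Well→M4, Well→P1, Well→P4, Well→Ref}.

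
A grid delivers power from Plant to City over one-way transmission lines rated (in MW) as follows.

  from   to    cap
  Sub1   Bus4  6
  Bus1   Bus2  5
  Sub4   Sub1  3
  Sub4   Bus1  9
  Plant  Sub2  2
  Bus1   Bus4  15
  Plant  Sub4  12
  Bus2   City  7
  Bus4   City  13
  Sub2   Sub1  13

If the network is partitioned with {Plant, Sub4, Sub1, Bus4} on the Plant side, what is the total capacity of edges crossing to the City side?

24

Edges leaving {Plant, Sub4, Sub1, Bus4}: Plant→Sub2 (2), Sub4→Bus1 (9), Bus4→City (13).
Cut capacity = 2 + 9 + 13 = 24.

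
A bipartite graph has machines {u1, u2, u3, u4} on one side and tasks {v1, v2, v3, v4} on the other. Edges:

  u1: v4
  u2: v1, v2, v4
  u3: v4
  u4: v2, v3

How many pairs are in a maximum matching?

Unit-capacity flow: source→left, listed edges, right→sink; max matching = max flow.
Augmenting path u1→v4 (+1); matched 1.
Augmenting path u2→v1 (+1); matched 2.
Augmenting path u4→v2 (+1); matched 3.
No augmenting path remains; maximum matching = 3.
König certificate: {u2, u4, v4} is a vertex cover of size 3 (every listed pair touches it), so no matching can be larger.

3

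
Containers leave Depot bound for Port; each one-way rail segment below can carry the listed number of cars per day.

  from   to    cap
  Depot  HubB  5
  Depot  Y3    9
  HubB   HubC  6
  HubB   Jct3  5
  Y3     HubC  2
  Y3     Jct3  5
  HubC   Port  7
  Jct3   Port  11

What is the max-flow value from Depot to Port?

Augment Depot→HubB→HubC→Port: bottleneck 5, flow now 5.
Augment Depot→Y3→HubC→Port: bottleneck 2, flow now 7.
Augment Depot→Y3→Jct3→Port: bottleneck 5, flow now 12.
No augmenting path remains; maximum flow = 12.
In the residual graph, reachable from Depot: {Depot, Y3}.
Min-cut edges: Depot→HubB (5), Y3→HubC (2), Y3→Jct3 (5); capacity 5 + 2 + 5 = 12.
This cut is saturated, so no flow can exceed 12.

12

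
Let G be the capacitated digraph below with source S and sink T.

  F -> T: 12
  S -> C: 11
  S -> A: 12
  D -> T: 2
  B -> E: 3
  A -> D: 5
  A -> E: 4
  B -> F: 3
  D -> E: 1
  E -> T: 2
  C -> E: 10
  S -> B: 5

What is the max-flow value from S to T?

7

Augment S→A→D→T: bottleneck 2, flow now 2.
Augment S→A→E→T: bottleneck 2, flow now 4.
Augment S→B→F→T: bottleneck 3, flow now 7.
No augmenting path remains; maximum flow = 7.
In the residual graph, reachable from S: {S, A, B, C, D, E}.
Min-cut edges: B→F (3), D→T (2), E→T (2); capacity 3 + 2 + 2 = 7.
This cut is saturated, so no flow can exceed 7.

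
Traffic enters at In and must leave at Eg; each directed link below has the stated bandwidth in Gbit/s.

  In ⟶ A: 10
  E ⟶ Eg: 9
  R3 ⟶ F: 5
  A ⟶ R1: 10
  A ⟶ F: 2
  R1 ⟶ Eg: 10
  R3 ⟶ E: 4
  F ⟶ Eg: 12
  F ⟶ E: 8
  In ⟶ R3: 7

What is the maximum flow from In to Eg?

17

Augment In→R3→F→Eg: bottleneck 5, flow now 5.
Augment In→R3→E→Eg: bottleneck 2, flow now 7.
Augment In→A→F→Eg: bottleneck 2, flow now 9.
Augment In→A→R1→Eg: bottleneck 8, flow now 17.
No augmenting path remains; maximum flow = 17.
In the residual graph, reachable from In: {In}.
Min-cut edges: In→R3 (7), In→A (10); capacity 7 + 10 = 17.
This cut is saturated, so no flow can exceed 17.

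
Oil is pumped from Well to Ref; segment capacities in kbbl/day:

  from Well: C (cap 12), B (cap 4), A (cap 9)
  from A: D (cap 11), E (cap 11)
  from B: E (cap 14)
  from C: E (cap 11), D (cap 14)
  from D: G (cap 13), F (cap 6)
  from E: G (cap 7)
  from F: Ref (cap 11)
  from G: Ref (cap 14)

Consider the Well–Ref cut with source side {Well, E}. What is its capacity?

Edges leaving {Well, E}: Well→A (9), Well→B (4), Well→C (12), E→G (7).
Cut capacity = 9 + 4 + 12 + 7 = 32.

32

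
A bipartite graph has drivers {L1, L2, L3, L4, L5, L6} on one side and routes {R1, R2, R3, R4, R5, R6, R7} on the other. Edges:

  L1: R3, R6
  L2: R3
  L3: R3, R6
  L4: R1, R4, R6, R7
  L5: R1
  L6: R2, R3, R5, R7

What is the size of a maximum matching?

Unit-capacity flow: source→left, listed edges, right→sink; max matching = max flow.
Augmenting path L1→R3 (+1); matched 1.
Augmenting path L3→R6 (+1); matched 2.
Augmenting path L4→R1 (+1); matched 3.
Augmenting path L6→R2 (+1); matched 4.
Augmenting path L5→R1→L4→R4 (+1); matched 5.
No augmenting path remains; maximum matching = 5.
König certificate: {L4, L5, L6, R3, R6} is a vertex cover of size 5 (every listed pair touches it), so no matching can be larger.

5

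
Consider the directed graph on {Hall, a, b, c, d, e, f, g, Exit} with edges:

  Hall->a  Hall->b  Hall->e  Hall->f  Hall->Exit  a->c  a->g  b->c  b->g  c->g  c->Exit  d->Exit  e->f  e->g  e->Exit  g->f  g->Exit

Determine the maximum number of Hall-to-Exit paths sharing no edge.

4

Assign every edge capacity 1; by Menger, the answer equals the max flow.
Path Hall→Exit (+1); total 1.
Path Hall→e→Exit (+1); total 2.
Path Hall→a→c→Exit (+1); total 3.
Path Hall→b→g→Exit (+1); total 4.
No residual Hall→Exit path; max flow = 4.
Certifying cut of size 4: {Hall→Exit, Hall→a, Hall→b, Hall→e}.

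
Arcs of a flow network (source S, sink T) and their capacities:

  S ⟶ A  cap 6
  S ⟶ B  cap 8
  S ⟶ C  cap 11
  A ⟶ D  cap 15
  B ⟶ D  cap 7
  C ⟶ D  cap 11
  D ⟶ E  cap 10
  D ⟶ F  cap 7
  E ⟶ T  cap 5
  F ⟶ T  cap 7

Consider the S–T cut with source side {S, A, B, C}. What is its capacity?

33

Edges leaving {S, A, B, C}: A→D (15), B→D (7), C→D (11).
Cut capacity = 15 + 7 + 11 = 33.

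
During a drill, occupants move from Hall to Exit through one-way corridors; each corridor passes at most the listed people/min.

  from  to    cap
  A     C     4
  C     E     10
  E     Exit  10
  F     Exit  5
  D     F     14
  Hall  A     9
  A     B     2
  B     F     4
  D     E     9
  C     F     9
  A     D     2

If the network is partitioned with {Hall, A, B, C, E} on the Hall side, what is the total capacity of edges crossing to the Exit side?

25

Edges leaving {Hall, A, B, C, E}: A→D (2), B→F (4), C→F (9), E→Exit (10).
Cut capacity = 2 + 4 + 9 + 10 = 25.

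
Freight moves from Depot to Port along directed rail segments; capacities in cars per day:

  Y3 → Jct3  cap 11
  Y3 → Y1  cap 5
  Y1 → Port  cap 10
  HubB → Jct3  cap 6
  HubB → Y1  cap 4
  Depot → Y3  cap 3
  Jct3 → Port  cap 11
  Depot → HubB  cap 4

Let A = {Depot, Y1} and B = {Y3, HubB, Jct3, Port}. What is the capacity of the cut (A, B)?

Edges leaving {Depot, Y1}: Depot→Y3 (3), Depot→HubB (4), Y1→Port (10).
Cut capacity = 3 + 4 + 10 = 17.

17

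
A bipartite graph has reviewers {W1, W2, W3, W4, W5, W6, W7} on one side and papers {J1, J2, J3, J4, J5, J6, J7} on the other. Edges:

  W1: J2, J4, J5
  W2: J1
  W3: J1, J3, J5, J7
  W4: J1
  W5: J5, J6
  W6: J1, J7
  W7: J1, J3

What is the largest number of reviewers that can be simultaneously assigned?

Unit-capacity flow: source→left, listed edges, right→sink; max matching = max flow.
Augmenting path W1→J2 (+1); matched 1.
Augmenting path W2→J1 (+1); matched 2.
Augmenting path W3→J3 (+1); matched 3.
Augmenting path W5→J5 (+1); matched 4.
Augmenting path W6→J7 (+1); matched 5.
Augmenting path W7→J3→W3→J5→W5→J6 (+1); matched 6.
No augmenting path remains; maximum matching = 6.
König certificate: {W1, W3, W5, W6, W7, J1} is a vertex cover of size 6 (every listed pair touches it), so no matching can be larger.

6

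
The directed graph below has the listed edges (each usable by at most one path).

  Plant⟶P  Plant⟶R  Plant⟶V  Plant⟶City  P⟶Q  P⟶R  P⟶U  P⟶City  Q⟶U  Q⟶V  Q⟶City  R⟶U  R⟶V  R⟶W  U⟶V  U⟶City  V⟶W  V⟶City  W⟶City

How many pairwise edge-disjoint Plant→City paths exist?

4

Assign every edge capacity 1; by Menger, the answer equals the max flow.
Path Plant→City (+1); total 1.
Path Plant→P→City (+1); total 2.
Path Plant→V→City (+1); total 3.
Path Plant→R→U→City (+1); total 4.
No residual Plant→City path; max flow = 4.
Certifying cut of size 4: {Plant→City, Plant→P, Plant→R, Plant→V}.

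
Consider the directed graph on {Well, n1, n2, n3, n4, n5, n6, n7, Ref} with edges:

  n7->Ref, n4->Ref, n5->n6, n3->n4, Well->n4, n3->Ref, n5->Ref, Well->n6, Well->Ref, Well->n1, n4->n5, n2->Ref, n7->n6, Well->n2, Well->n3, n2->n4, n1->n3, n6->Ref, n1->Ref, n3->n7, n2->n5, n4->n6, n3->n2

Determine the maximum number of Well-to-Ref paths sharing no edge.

Assign every edge capacity 1; by Menger, the answer equals the max flow.
Path Well→Ref (+1); total 1.
Path Well→n1→Ref (+1); total 2.
Path Well→n2→Ref (+1); total 3.
Path Well→n3→Ref (+1); total 4.
Path Well→n4→Ref (+1); total 5.
Path Well→n6→Ref (+1); total 6.
No residual Well→Ref path; max flow = 6.
Certifying cut of size 6: {Well→Ref, Well→n1, Well→n2, Well→n3, Well→n4, Well→n6}.

6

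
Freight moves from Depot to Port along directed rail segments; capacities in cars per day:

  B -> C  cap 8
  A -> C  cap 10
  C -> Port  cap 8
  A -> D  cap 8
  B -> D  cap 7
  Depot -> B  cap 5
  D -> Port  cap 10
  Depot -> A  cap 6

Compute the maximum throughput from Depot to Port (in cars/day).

11

Augment Depot→A→C→Port: bottleneck 6, flow now 6.
Augment Depot→B→C→Port: bottleneck 2, flow now 8.
Augment Depot→B→D→Port: bottleneck 3, flow now 11.
No augmenting path remains; maximum flow = 11.
In the residual graph, reachable from Depot: {Depot}.
Min-cut edges: Depot→A (6), Depot→B (5); capacity 6 + 5 = 11.
This cut is saturated, so no flow can exceed 11.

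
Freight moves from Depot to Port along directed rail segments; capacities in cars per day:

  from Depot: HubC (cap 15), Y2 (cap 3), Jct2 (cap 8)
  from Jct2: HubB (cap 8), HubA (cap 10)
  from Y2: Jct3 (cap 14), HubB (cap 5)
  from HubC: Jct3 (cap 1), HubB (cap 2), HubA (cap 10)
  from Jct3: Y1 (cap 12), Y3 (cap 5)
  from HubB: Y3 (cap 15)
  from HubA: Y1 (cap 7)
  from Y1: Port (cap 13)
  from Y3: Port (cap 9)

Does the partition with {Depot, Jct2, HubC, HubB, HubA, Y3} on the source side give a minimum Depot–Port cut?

Yes — it is a minimum cut (capacity 20).

Given cut capacity: 3 + 1 + 7 + 9 = 20.
Augment Depot→Jct2→HubB→Y3→Port: bottleneck 8, flow now 8.
Augment Depot→Y2→Jct3→Y1→Port: bottleneck 3, flow now 11.
Augment Depot→HubC→Jct3→Y1→Port: bottleneck 1, flow now 12.
Augment Depot→HubC→HubB→Y3→Port: bottleneck 1, flow now 13.
Augment Depot→HubC→HubA→Y1→Port: bottleneck 7, flow now 20.
No augmenting path remains; maximum flow = 20.
Cut capacity 20 equals the max flow, so it is a minimum cut.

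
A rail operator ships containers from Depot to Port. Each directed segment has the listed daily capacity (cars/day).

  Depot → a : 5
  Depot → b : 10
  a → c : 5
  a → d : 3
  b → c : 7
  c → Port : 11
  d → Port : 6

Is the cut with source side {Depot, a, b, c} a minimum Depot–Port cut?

Given cut capacity: 3 + 11 = 14.
Augment Depot→a→c→Port: bottleneck 5, flow now 5.
Augment Depot→b→c→Port: bottleneck 6, flow now 11.
Augment Depot→b→c→a→d→Port: bottleneck 1, flow now 12. (uses reverse residual edge)
No augmenting path remains; maximum flow = 12.
In the residual graph, reachable from Depot: {Depot, b}.
Min-cut edges: Depot→a (5), b→c (7); capacity 5 + 7 = 12.
Cut capacity 14 exceeds the max flow 12, so it is not minimum.

No — its capacity is 14, but the minimum cut has capacity 12.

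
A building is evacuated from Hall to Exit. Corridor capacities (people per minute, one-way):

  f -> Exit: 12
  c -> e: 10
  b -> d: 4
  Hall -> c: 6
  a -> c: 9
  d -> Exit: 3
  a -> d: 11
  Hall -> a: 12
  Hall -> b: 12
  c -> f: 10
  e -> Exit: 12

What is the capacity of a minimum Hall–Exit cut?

Augment Hall→a→d→Exit: bottleneck 3, flow now 3.
Augment Hall→c→e→Exit: bottleneck 6, flow now 9.
Augment Hall→a→c→e→Exit: bottleneck 4, flow now 13.
Augment Hall→a→c→f→Exit: bottleneck 5, flow now 18.
No augmenting path remains; maximum flow = 18.
By max-flow min-cut, the minimum cut capacity equals the max flow.
In the residual graph, reachable from Hall: {Hall, a, b, d}.
Min-cut edges: Hall→c (6), a→c (9), d→Exit (3); capacity 6 + 9 + 3 = 18.

18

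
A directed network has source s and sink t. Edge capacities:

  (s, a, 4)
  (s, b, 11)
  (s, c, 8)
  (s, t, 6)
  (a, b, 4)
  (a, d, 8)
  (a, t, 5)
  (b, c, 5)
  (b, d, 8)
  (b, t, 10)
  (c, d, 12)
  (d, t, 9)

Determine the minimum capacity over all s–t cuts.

Augment s→t: bottleneck 6, flow now 6.
Augment s→a→t: bottleneck 4, flow now 10.
Augment s→b→t: bottleneck 10, flow now 20.
Augment s→b→d→t: bottleneck 1, flow now 21.
Augment s→c→d→t: bottleneck 8, flow now 29.
No augmenting path remains; maximum flow = 29.
By max-flow min-cut, the minimum cut capacity equals the max flow.
In the residual graph, reachable from s: {s}.
Min-cut edges: s→a (4), s→b (11), s→c (8), s→t (6); capacity 4 + 11 + 8 + 6 = 29.

29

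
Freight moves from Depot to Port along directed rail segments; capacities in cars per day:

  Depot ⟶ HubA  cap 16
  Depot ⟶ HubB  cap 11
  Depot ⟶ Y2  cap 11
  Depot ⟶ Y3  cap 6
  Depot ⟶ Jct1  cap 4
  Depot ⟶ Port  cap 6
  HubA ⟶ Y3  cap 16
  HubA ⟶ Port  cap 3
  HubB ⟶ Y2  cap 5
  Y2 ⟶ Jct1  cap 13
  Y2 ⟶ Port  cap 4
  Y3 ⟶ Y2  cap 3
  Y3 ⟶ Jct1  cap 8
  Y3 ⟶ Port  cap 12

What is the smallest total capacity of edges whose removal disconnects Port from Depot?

25

Augment Depot→Port: bottleneck 6, flow now 6.
Augment Depot→HubA→Port: bottleneck 3, flow now 9.
Augment Depot→Y2→Port: bottleneck 4, flow now 13.
Augment Depot→Y3→Port: bottleneck 6, flow now 19.
Augment Depot→HubA→Y3→Port: bottleneck 6, flow now 25.
No augmenting path remains; maximum flow = 25.
By max-flow min-cut, the minimum cut capacity equals the max flow.
In the residual graph, reachable from Depot: {Depot, HubA, HubB, Y2, Y3, Jct1}.
Min-cut edges: Depot→Port (6), HubA→Port (3), Y2→Port (4), Y3→Port (12); capacity 6 + 3 + 4 + 12 = 25.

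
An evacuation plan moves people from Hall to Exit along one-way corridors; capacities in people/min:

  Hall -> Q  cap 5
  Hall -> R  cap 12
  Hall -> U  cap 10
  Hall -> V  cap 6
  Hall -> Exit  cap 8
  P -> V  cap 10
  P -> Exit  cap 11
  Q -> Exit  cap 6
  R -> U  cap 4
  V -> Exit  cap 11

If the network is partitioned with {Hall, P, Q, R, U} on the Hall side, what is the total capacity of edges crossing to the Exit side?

Edges leaving {Hall, P, Q, R, U}: Hall→V (6), Hall→Exit (8), P→V (10), P→Exit (11), Q→Exit (6).
Cut capacity = 6 + 8 + 10 + 11 + 6 = 41.

41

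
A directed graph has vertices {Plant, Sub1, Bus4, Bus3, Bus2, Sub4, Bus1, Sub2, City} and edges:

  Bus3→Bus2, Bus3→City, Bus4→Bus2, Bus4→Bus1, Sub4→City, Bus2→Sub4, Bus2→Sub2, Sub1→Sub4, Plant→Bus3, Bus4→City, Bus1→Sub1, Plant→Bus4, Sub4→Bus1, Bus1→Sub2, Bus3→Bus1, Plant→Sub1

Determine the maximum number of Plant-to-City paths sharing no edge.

Assign every edge capacity 1; by Menger, the answer equals the max flow.
Path Plant→Bus4→City (+1); total 1.
Path Plant→Bus3→City (+1); total 2.
Path Plant→Sub1→Sub4→City (+1); total 3.
No residual Plant→City path; max flow = 3.
Certifying cut of size 3: {Plant→Bus3, Plant→Bus4, Plant→Sub1}.

3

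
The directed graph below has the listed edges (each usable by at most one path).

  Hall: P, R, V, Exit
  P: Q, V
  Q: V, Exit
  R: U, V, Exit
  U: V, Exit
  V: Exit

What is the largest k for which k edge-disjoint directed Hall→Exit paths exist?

Assign every edge capacity 1; by Menger, the answer equals the max flow.
Path Hall→Exit (+1); total 1.
Path Hall→R→Exit (+1); total 2.
Path Hall→V→Exit (+1); total 3.
Path Hall→P→Q→Exit (+1); total 4.
No residual Hall→Exit path; max flow = 4.
Certifying cut of size 4: {Hall→Exit, Hall→P, Hall→R, Hall→V}.

4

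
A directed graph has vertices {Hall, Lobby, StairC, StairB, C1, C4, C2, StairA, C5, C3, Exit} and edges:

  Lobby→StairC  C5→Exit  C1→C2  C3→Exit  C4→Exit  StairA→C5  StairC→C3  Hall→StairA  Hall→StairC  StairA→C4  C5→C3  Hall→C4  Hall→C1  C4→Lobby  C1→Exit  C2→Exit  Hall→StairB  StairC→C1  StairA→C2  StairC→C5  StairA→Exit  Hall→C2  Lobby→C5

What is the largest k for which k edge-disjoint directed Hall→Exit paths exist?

5

Assign every edge capacity 1; by Menger, the answer equals the max flow.
Path Hall→C1→Exit (+1); total 1.
Path Hall→C4→Exit (+1); total 2.
Path Hall→C2→Exit (+1); total 3.
Path Hall→StairA→Exit (+1); total 4.
Path Hall→StairC→C5→Exit (+1); total 5.
No residual Hall→Exit path; max flow = 5.
Certifying cut of size 5: {Hall→C1, Hall→C2, Hall→C4, Hall→StairA, Hall→StairC}.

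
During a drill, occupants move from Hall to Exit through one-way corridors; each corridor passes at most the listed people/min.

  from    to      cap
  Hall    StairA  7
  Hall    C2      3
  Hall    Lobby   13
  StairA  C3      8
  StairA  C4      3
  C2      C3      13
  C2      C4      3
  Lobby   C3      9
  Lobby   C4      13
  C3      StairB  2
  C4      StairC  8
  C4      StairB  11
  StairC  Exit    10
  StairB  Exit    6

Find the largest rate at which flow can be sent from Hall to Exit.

Augment Hall→StairA→C3→StairB→Exit: bottleneck 2, flow now 2.
Augment Hall→StairA→C4→StairC→Exit: bottleneck 3, flow now 5.
Augment Hall→C2→C4→StairC→Exit: bottleneck 3, flow now 8.
Augment Hall→Lobby→C4→StairC→Exit: bottleneck 2, flow now 10.
Augment Hall→Lobby→C4→StairB→Exit: bottleneck 4, flow now 14.
No augmenting path remains; maximum flow = 14.
In the residual graph, reachable from Hall: {Hall, StairA, C2, Lobby, C3, C4, StairB}.
Min-cut edges: C4→StairC (8), StairB→Exit (6); capacity 8 + 6 = 14.
This cut is saturated, so no flow can exceed 14.

14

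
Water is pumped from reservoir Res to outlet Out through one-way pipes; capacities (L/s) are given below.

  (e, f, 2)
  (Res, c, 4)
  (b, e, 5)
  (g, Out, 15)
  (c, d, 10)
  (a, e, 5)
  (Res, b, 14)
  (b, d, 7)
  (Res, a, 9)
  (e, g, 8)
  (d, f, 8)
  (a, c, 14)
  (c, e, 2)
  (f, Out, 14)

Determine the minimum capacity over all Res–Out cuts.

18

Augment Res→a→e→f→Out: bottleneck 2, flow now 2.
Augment Res→a→e→g→Out: bottleneck 3, flow now 5.
Augment Res→b→d→f→Out: bottleneck 7, flow now 12.
Augment Res→b→e→g→Out: bottleneck 5, flow now 17.
Augment Res→c→d→f→Out: bottleneck 1, flow now 18.
No augmenting path remains; maximum flow = 18.
By max-flow min-cut, the minimum cut capacity equals the max flow.
In the residual graph, reachable from Res: {Res, a, b, c, d, e}.
Min-cut edges: d→f (8), e→f (2), e→g (8); capacity 8 + 2 + 8 = 18.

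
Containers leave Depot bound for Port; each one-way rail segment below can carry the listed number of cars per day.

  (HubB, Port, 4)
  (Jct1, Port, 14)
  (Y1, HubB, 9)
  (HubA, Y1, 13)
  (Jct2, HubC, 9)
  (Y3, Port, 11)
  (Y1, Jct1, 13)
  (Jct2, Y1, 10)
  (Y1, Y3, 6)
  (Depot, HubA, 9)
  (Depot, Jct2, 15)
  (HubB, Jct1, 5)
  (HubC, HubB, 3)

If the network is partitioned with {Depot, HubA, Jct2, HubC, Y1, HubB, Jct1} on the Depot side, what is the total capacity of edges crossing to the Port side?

24

Edges leaving {Depot, HubA, Jct2, HubC, Y1, HubB, Jct1}: Y1→Y3 (6), HubB→Port (4), Jct1→Port (14).
Cut capacity = 6 + 4 + 14 = 24.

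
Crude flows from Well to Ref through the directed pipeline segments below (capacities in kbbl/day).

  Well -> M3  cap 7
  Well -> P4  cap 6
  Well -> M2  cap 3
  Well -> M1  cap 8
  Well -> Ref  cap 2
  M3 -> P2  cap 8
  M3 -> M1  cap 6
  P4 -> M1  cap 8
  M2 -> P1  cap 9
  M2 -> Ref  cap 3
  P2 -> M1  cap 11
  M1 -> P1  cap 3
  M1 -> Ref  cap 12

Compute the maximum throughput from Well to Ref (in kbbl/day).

17

Augment Well→Ref: bottleneck 2, flow now 2.
Augment Well→M2→Ref: bottleneck 3, flow now 5.
Augment Well→M1→Ref: bottleneck 8, flow now 13.
Augment Well→M3→M1→Ref: bottleneck 4, flow now 17.
No augmenting path remains; maximum flow = 17.
In the residual graph, reachable from Well: {Well, M3, P4, P2, M1, P1}.
Min-cut edges: Well→M2 (3), Well→Ref (2), M1→Ref (12); capacity 3 + 2 + 12 = 17.
This cut is saturated, so no flow can exceed 17.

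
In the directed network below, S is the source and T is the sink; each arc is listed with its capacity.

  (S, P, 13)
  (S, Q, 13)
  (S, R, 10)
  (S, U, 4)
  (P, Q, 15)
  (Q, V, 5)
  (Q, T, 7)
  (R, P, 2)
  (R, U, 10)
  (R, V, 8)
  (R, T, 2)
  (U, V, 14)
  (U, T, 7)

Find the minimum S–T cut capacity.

Augment S→Q→T: bottleneck 7, flow now 7.
Augment S→R→T: bottleneck 2, flow now 9.
Augment S→U→T: bottleneck 4, flow now 13.
Augment S→R→U→T: bottleneck 3, flow now 16.
No augmenting path remains; maximum flow = 16.
By max-flow min-cut, the minimum cut capacity equals the max flow.
In the residual graph, reachable from S: {S, P, Q, R, U, V}.
Min-cut edges: Q→T (7), R→T (2), U→T (7); capacity 7 + 2 + 7 = 16.

16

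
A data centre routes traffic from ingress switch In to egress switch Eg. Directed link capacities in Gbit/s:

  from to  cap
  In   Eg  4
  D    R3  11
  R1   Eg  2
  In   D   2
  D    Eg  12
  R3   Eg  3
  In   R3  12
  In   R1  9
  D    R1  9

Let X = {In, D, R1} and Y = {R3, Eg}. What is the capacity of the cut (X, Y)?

Edges leaving {In, D, R1}: In→R3 (12), In→Eg (4), D→R3 (11), D→Eg (12), R1→Eg (2).
Cut capacity = 12 + 4 + 11 + 12 + 2 = 41.

41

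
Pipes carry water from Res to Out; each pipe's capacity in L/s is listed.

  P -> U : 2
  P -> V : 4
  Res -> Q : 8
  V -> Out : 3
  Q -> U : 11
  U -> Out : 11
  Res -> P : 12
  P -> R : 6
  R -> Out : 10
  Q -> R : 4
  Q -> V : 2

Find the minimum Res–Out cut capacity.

19

Augment Res→P→R→Out: bottleneck 6, flow now 6.
Augment Res→P→U→Out: bottleneck 2, flow now 8.
Augment Res→P→V→Out: bottleneck 3, flow now 11.
Augment Res→Q→R→Out: bottleneck 4, flow now 15.
Augment Res→Q→U→Out: bottleneck 4, flow now 19.
No augmenting path remains; maximum flow = 19.
By max-flow min-cut, the minimum cut capacity equals the max flow.
In the residual graph, reachable from Res: {Res, P, V}.
Min-cut edges: Res→Q (8), P→R (6), P→U (2), V→Out (3); capacity 8 + 6 + 2 + 3 = 19.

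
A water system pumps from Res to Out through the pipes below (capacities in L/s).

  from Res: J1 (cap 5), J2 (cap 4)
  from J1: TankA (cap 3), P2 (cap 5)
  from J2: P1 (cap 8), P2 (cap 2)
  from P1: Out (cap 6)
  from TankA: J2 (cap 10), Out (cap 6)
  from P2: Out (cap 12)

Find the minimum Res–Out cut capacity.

9

Augment Res→J1→TankA→Out: bottleneck 3, flow now 3.
Augment Res→J1→P2→Out: bottleneck 2, flow now 5.
Augment Res→J2→P1→Out: bottleneck 4, flow now 9.
No augmenting path remains; maximum flow = 9.
By max-flow min-cut, the minimum cut capacity equals the max flow.
In the residual graph, reachable from Res: {Res}.
Min-cut edges: Res→J1 (5), Res→J2 (4); capacity 5 + 4 = 9.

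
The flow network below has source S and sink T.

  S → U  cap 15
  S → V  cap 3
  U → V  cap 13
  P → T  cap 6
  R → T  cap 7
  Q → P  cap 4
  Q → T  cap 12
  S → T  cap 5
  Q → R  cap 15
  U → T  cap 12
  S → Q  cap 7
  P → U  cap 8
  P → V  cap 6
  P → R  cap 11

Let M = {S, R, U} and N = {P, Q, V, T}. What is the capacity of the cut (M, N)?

Edges leaving {S, R, U}: S→Q (7), S→V (3), S→T (5), R→T (7), U→V (13), U→T (12).
Cut capacity = 7 + 3 + 5 + 7 + 13 + 12 = 47.

47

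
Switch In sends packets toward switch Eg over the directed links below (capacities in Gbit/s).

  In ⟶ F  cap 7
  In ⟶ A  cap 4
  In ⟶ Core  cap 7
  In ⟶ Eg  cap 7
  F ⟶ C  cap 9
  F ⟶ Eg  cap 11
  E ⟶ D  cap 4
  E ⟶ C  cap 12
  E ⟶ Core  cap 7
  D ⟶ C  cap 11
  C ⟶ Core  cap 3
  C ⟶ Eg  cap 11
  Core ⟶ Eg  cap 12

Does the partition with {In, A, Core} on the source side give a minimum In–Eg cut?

Given cut capacity: 7 + 7 + 12 = 26.
Augment In→Eg: bottleneck 7, flow now 7.
Augment In→F→Eg: bottleneck 7, flow now 14.
Augment In→Core→Eg: bottleneck 7, flow now 21.
No augmenting path remains; maximum flow = 21.
In the residual graph, reachable from In: {In, A}.
Min-cut edges: In→F (7), In→Core (7), In→Eg (7); capacity 7 + 7 + 7 = 21.
Cut capacity 26 exceeds the max flow 21, so it is not minimum.

No — its capacity is 26, but the minimum cut has capacity 21.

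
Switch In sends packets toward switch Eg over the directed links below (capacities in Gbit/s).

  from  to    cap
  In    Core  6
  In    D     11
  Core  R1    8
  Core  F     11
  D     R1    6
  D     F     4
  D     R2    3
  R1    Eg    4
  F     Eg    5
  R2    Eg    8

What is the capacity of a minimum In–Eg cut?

12

Augment In→Core→R1→Eg: bottleneck 4, flow now 4.
Augment In→Core→F→Eg: bottleneck 2, flow now 6.
Augment In→D→F→Eg: bottleneck 3, flow now 9.
Augment In→D→R2→Eg: bottleneck 3, flow now 12.
No augmenting path remains; maximum flow = 12.
By max-flow min-cut, the minimum cut capacity equals the max flow.
In the residual graph, reachable from In: {In, Core, D, R1, F}.
Min-cut edges: D→R2 (3), R1→Eg (4), F→Eg (5); capacity 3 + 4 + 5 = 12.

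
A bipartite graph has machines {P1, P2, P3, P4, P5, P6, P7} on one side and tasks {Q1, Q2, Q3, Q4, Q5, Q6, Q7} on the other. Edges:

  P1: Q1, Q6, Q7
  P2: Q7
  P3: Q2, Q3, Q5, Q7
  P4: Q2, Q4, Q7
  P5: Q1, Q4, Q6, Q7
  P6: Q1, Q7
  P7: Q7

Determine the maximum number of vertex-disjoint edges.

6

Unit-capacity flow: source→left, listed edges, right→sink; max matching = max flow.
Augmenting path P1→Q1 (+1); matched 1.
Augmenting path P2→Q7 (+1); matched 2.
Augmenting path P3→Q2 (+1); matched 3.
Augmenting path P4→Q4 (+1); matched 4.
Augmenting path P5→Q6 (+1); matched 5.
Augmenting path P6→Q1→P1→Q6→P5→Q4→P4→Q2→P3→Q3 (+1); matched 6.
No augmenting path remains; maximum matching = 6.
König certificate: {P1, P3, P4, P5, P6, Q7} is a vertex cover of size 6 (every listed pair touches it), so no matching can be larger.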